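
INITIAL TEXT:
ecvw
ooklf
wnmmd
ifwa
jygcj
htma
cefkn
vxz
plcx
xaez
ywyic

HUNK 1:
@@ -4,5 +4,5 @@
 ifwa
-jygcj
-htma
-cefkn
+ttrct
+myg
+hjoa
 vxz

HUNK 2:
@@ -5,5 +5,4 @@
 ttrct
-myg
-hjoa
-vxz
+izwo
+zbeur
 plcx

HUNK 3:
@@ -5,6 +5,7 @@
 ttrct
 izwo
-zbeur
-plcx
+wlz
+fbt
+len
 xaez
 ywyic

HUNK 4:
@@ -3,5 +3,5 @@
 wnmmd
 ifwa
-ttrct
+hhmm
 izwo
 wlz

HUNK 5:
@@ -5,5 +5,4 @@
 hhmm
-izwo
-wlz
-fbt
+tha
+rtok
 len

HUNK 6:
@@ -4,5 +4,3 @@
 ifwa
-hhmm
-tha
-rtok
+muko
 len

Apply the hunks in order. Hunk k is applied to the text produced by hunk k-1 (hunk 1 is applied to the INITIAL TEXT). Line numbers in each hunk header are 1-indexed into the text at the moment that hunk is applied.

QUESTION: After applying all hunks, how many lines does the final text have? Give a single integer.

Answer: 8

Derivation:
Hunk 1: at line 4 remove [jygcj,htma,cefkn] add [ttrct,myg,hjoa] -> 11 lines: ecvw ooklf wnmmd ifwa ttrct myg hjoa vxz plcx xaez ywyic
Hunk 2: at line 5 remove [myg,hjoa,vxz] add [izwo,zbeur] -> 10 lines: ecvw ooklf wnmmd ifwa ttrct izwo zbeur plcx xaez ywyic
Hunk 3: at line 5 remove [zbeur,plcx] add [wlz,fbt,len] -> 11 lines: ecvw ooklf wnmmd ifwa ttrct izwo wlz fbt len xaez ywyic
Hunk 4: at line 3 remove [ttrct] add [hhmm] -> 11 lines: ecvw ooklf wnmmd ifwa hhmm izwo wlz fbt len xaez ywyic
Hunk 5: at line 5 remove [izwo,wlz,fbt] add [tha,rtok] -> 10 lines: ecvw ooklf wnmmd ifwa hhmm tha rtok len xaez ywyic
Hunk 6: at line 4 remove [hhmm,tha,rtok] add [muko] -> 8 lines: ecvw ooklf wnmmd ifwa muko len xaez ywyic
Final line count: 8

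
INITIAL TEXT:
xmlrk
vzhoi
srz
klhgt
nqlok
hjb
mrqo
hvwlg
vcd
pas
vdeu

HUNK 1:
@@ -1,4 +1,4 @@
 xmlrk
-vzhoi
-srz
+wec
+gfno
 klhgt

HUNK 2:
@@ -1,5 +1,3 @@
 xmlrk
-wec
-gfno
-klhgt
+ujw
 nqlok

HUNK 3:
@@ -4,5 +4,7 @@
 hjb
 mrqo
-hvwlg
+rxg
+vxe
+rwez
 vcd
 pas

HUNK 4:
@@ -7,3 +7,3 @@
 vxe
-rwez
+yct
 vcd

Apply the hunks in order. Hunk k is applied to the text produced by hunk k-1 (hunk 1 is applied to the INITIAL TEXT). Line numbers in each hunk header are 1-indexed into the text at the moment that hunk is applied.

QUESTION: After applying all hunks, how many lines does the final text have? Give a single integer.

Hunk 1: at line 1 remove [vzhoi,srz] add [wec,gfno] -> 11 lines: xmlrk wec gfno klhgt nqlok hjb mrqo hvwlg vcd pas vdeu
Hunk 2: at line 1 remove [wec,gfno,klhgt] add [ujw] -> 9 lines: xmlrk ujw nqlok hjb mrqo hvwlg vcd pas vdeu
Hunk 3: at line 4 remove [hvwlg] add [rxg,vxe,rwez] -> 11 lines: xmlrk ujw nqlok hjb mrqo rxg vxe rwez vcd pas vdeu
Hunk 4: at line 7 remove [rwez] add [yct] -> 11 lines: xmlrk ujw nqlok hjb mrqo rxg vxe yct vcd pas vdeu
Final line count: 11

Answer: 11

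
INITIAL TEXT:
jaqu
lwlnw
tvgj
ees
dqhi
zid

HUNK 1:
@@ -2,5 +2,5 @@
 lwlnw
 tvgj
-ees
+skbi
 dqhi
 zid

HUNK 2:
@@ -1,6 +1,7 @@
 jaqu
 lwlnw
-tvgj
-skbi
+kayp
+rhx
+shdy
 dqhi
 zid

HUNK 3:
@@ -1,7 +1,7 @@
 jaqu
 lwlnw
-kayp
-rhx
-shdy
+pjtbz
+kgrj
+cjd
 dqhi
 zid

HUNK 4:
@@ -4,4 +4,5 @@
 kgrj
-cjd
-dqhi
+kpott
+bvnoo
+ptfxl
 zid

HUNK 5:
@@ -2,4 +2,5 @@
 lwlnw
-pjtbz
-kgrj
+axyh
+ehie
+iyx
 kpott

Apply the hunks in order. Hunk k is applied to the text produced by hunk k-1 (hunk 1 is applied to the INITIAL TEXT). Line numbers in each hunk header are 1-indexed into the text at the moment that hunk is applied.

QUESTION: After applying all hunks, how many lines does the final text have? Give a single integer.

Answer: 9

Derivation:
Hunk 1: at line 2 remove [ees] add [skbi] -> 6 lines: jaqu lwlnw tvgj skbi dqhi zid
Hunk 2: at line 1 remove [tvgj,skbi] add [kayp,rhx,shdy] -> 7 lines: jaqu lwlnw kayp rhx shdy dqhi zid
Hunk 3: at line 1 remove [kayp,rhx,shdy] add [pjtbz,kgrj,cjd] -> 7 lines: jaqu lwlnw pjtbz kgrj cjd dqhi zid
Hunk 4: at line 4 remove [cjd,dqhi] add [kpott,bvnoo,ptfxl] -> 8 lines: jaqu lwlnw pjtbz kgrj kpott bvnoo ptfxl zid
Hunk 5: at line 2 remove [pjtbz,kgrj] add [axyh,ehie,iyx] -> 9 lines: jaqu lwlnw axyh ehie iyx kpott bvnoo ptfxl zid
Final line count: 9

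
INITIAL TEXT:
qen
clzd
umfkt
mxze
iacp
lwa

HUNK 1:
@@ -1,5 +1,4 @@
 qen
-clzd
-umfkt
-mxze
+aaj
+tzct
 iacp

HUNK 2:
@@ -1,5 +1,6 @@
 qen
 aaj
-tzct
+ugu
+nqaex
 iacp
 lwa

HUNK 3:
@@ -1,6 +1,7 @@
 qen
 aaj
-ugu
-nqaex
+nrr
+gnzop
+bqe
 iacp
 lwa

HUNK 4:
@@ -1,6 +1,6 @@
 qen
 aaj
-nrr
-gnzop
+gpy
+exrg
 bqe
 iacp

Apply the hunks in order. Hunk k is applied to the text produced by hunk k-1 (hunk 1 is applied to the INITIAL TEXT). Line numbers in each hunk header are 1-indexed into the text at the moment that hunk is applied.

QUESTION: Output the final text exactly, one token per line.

Hunk 1: at line 1 remove [clzd,umfkt,mxze] add [aaj,tzct] -> 5 lines: qen aaj tzct iacp lwa
Hunk 2: at line 1 remove [tzct] add [ugu,nqaex] -> 6 lines: qen aaj ugu nqaex iacp lwa
Hunk 3: at line 1 remove [ugu,nqaex] add [nrr,gnzop,bqe] -> 7 lines: qen aaj nrr gnzop bqe iacp lwa
Hunk 4: at line 1 remove [nrr,gnzop] add [gpy,exrg] -> 7 lines: qen aaj gpy exrg bqe iacp lwa

Answer: qen
aaj
gpy
exrg
bqe
iacp
lwa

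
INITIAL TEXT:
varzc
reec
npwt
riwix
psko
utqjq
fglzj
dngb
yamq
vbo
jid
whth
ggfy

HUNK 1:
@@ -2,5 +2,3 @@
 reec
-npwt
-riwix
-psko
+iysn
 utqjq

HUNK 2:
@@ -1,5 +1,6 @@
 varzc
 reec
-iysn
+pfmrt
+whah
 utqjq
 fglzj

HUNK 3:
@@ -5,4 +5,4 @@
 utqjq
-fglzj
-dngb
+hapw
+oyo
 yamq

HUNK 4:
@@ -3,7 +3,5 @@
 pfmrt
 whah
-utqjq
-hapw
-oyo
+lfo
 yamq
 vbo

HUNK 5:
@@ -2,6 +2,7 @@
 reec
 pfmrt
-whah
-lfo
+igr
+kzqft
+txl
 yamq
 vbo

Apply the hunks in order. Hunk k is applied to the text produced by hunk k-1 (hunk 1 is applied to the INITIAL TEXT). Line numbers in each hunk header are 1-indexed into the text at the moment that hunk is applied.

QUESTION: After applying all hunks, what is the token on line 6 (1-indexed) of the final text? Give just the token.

Answer: txl

Derivation:
Hunk 1: at line 2 remove [npwt,riwix,psko] add [iysn] -> 11 lines: varzc reec iysn utqjq fglzj dngb yamq vbo jid whth ggfy
Hunk 2: at line 1 remove [iysn] add [pfmrt,whah] -> 12 lines: varzc reec pfmrt whah utqjq fglzj dngb yamq vbo jid whth ggfy
Hunk 3: at line 5 remove [fglzj,dngb] add [hapw,oyo] -> 12 lines: varzc reec pfmrt whah utqjq hapw oyo yamq vbo jid whth ggfy
Hunk 4: at line 3 remove [utqjq,hapw,oyo] add [lfo] -> 10 lines: varzc reec pfmrt whah lfo yamq vbo jid whth ggfy
Hunk 5: at line 2 remove [whah,lfo] add [igr,kzqft,txl] -> 11 lines: varzc reec pfmrt igr kzqft txl yamq vbo jid whth ggfy
Final line 6: txl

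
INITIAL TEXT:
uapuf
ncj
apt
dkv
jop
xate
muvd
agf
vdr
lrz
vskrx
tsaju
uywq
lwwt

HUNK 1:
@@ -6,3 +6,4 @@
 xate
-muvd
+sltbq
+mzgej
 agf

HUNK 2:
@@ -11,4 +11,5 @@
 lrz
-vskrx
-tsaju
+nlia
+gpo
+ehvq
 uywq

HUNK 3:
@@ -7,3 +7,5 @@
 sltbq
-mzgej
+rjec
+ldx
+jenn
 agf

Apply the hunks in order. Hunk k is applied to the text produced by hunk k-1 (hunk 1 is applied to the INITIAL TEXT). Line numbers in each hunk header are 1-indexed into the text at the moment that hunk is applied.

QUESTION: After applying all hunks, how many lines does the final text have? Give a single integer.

Answer: 18

Derivation:
Hunk 1: at line 6 remove [muvd] add [sltbq,mzgej] -> 15 lines: uapuf ncj apt dkv jop xate sltbq mzgej agf vdr lrz vskrx tsaju uywq lwwt
Hunk 2: at line 11 remove [vskrx,tsaju] add [nlia,gpo,ehvq] -> 16 lines: uapuf ncj apt dkv jop xate sltbq mzgej agf vdr lrz nlia gpo ehvq uywq lwwt
Hunk 3: at line 7 remove [mzgej] add [rjec,ldx,jenn] -> 18 lines: uapuf ncj apt dkv jop xate sltbq rjec ldx jenn agf vdr lrz nlia gpo ehvq uywq lwwt
Final line count: 18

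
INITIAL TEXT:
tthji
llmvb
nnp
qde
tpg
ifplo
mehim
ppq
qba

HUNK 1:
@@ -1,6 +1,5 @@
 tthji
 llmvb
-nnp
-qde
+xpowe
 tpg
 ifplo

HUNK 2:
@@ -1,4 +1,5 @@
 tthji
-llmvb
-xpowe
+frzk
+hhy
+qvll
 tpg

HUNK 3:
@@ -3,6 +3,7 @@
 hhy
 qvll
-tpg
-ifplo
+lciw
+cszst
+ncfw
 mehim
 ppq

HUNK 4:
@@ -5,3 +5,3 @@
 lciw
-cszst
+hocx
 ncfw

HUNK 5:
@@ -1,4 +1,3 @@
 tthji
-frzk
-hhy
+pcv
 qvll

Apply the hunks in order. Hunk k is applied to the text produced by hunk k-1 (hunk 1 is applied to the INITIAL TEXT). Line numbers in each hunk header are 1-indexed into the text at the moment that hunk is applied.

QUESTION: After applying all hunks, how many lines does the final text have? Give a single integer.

Answer: 9

Derivation:
Hunk 1: at line 1 remove [nnp,qde] add [xpowe] -> 8 lines: tthji llmvb xpowe tpg ifplo mehim ppq qba
Hunk 2: at line 1 remove [llmvb,xpowe] add [frzk,hhy,qvll] -> 9 lines: tthji frzk hhy qvll tpg ifplo mehim ppq qba
Hunk 3: at line 3 remove [tpg,ifplo] add [lciw,cszst,ncfw] -> 10 lines: tthji frzk hhy qvll lciw cszst ncfw mehim ppq qba
Hunk 4: at line 5 remove [cszst] add [hocx] -> 10 lines: tthji frzk hhy qvll lciw hocx ncfw mehim ppq qba
Hunk 5: at line 1 remove [frzk,hhy] add [pcv] -> 9 lines: tthji pcv qvll lciw hocx ncfw mehim ppq qba
Final line count: 9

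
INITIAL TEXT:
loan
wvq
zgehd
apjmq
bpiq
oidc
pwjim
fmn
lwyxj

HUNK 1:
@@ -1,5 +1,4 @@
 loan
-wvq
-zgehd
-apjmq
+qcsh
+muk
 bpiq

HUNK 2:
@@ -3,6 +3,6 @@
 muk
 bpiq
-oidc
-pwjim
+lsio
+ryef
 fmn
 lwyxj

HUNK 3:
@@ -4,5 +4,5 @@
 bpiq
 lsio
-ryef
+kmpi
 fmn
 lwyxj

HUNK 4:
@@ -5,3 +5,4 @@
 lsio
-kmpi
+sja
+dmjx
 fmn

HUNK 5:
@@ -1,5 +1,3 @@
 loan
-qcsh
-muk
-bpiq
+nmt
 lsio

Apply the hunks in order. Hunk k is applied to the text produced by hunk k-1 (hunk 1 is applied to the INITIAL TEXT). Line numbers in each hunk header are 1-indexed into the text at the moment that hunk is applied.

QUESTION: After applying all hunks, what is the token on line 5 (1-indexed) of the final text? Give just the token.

Hunk 1: at line 1 remove [wvq,zgehd,apjmq] add [qcsh,muk] -> 8 lines: loan qcsh muk bpiq oidc pwjim fmn lwyxj
Hunk 2: at line 3 remove [oidc,pwjim] add [lsio,ryef] -> 8 lines: loan qcsh muk bpiq lsio ryef fmn lwyxj
Hunk 3: at line 4 remove [ryef] add [kmpi] -> 8 lines: loan qcsh muk bpiq lsio kmpi fmn lwyxj
Hunk 4: at line 5 remove [kmpi] add [sja,dmjx] -> 9 lines: loan qcsh muk bpiq lsio sja dmjx fmn lwyxj
Hunk 5: at line 1 remove [qcsh,muk,bpiq] add [nmt] -> 7 lines: loan nmt lsio sja dmjx fmn lwyxj
Final line 5: dmjx

Answer: dmjx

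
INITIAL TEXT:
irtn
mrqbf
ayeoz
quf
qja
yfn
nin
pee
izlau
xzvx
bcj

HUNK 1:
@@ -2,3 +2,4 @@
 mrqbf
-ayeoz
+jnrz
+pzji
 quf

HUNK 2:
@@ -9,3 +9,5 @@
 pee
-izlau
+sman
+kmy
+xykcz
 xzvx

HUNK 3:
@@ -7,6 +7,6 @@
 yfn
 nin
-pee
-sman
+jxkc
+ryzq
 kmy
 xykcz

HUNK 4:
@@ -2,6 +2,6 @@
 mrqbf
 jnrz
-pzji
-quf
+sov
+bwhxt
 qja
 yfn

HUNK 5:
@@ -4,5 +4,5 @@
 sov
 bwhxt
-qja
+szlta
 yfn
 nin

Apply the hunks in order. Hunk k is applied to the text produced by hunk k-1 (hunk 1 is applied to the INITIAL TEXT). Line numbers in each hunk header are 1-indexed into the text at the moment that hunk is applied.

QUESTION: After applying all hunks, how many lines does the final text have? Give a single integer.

Hunk 1: at line 2 remove [ayeoz] add [jnrz,pzji] -> 12 lines: irtn mrqbf jnrz pzji quf qja yfn nin pee izlau xzvx bcj
Hunk 2: at line 9 remove [izlau] add [sman,kmy,xykcz] -> 14 lines: irtn mrqbf jnrz pzji quf qja yfn nin pee sman kmy xykcz xzvx bcj
Hunk 3: at line 7 remove [pee,sman] add [jxkc,ryzq] -> 14 lines: irtn mrqbf jnrz pzji quf qja yfn nin jxkc ryzq kmy xykcz xzvx bcj
Hunk 4: at line 2 remove [pzji,quf] add [sov,bwhxt] -> 14 lines: irtn mrqbf jnrz sov bwhxt qja yfn nin jxkc ryzq kmy xykcz xzvx bcj
Hunk 5: at line 4 remove [qja] add [szlta] -> 14 lines: irtn mrqbf jnrz sov bwhxt szlta yfn nin jxkc ryzq kmy xykcz xzvx bcj
Final line count: 14

Answer: 14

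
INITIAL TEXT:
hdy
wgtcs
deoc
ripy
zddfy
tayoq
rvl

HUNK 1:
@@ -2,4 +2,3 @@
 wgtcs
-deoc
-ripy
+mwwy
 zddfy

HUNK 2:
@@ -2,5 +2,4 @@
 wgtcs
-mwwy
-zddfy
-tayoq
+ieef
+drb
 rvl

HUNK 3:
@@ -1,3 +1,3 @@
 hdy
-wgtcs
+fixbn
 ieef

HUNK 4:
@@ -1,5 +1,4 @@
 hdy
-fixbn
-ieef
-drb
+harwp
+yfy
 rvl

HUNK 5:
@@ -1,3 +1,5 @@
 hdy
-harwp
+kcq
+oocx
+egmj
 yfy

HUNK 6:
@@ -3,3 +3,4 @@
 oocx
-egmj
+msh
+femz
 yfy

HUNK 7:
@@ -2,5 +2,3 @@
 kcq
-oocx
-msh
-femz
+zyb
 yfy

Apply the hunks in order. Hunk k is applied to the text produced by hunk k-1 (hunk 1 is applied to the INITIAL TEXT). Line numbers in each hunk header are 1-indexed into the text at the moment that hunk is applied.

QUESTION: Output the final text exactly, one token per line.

Hunk 1: at line 2 remove [deoc,ripy] add [mwwy] -> 6 lines: hdy wgtcs mwwy zddfy tayoq rvl
Hunk 2: at line 2 remove [mwwy,zddfy,tayoq] add [ieef,drb] -> 5 lines: hdy wgtcs ieef drb rvl
Hunk 3: at line 1 remove [wgtcs] add [fixbn] -> 5 lines: hdy fixbn ieef drb rvl
Hunk 4: at line 1 remove [fixbn,ieef,drb] add [harwp,yfy] -> 4 lines: hdy harwp yfy rvl
Hunk 5: at line 1 remove [harwp] add [kcq,oocx,egmj] -> 6 lines: hdy kcq oocx egmj yfy rvl
Hunk 6: at line 3 remove [egmj] add [msh,femz] -> 7 lines: hdy kcq oocx msh femz yfy rvl
Hunk 7: at line 2 remove [oocx,msh,femz] add [zyb] -> 5 lines: hdy kcq zyb yfy rvl

Answer: hdy
kcq
zyb
yfy
rvl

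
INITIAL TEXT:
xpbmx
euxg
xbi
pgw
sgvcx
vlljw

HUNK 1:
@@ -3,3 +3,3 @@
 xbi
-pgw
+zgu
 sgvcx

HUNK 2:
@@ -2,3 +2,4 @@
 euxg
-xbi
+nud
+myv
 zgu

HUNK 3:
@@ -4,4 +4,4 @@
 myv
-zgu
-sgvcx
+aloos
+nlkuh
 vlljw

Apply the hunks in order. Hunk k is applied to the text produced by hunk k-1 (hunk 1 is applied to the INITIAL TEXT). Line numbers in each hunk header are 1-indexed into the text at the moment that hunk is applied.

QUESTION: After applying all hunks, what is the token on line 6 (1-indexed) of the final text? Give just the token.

Hunk 1: at line 3 remove [pgw] add [zgu] -> 6 lines: xpbmx euxg xbi zgu sgvcx vlljw
Hunk 2: at line 2 remove [xbi] add [nud,myv] -> 7 lines: xpbmx euxg nud myv zgu sgvcx vlljw
Hunk 3: at line 4 remove [zgu,sgvcx] add [aloos,nlkuh] -> 7 lines: xpbmx euxg nud myv aloos nlkuh vlljw
Final line 6: nlkuh

Answer: nlkuh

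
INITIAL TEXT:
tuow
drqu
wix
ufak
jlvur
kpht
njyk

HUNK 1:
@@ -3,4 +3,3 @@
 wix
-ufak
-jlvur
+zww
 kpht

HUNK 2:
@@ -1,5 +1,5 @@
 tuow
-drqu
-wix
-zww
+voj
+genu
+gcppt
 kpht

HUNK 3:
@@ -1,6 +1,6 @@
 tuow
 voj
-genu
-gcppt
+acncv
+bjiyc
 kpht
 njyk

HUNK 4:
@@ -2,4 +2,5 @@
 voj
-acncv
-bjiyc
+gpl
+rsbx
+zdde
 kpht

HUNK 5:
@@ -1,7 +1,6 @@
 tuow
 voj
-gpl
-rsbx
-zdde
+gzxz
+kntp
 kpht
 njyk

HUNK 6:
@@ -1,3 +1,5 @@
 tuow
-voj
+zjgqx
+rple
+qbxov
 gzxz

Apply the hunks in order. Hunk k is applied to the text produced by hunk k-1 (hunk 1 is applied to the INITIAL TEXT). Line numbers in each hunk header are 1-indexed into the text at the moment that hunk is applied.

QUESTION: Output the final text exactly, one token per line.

Hunk 1: at line 3 remove [ufak,jlvur] add [zww] -> 6 lines: tuow drqu wix zww kpht njyk
Hunk 2: at line 1 remove [drqu,wix,zww] add [voj,genu,gcppt] -> 6 lines: tuow voj genu gcppt kpht njyk
Hunk 3: at line 1 remove [genu,gcppt] add [acncv,bjiyc] -> 6 lines: tuow voj acncv bjiyc kpht njyk
Hunk 4: at line 2 remove [acncv,bjiyc] add [gpl,rsbx,zdde] -> 7 lines: tuow voj gpl rsbx zdde kpht njyk
Hunk 5: at line 1 remove [gpl,rsbx,zdde] add [gzxz,kntp] -> 6 lines: tuow voj gzxz kntp kpht njyk
Hunk 6: at line 1 remove [voj] add [zjgqx,rple,qbxov] -> 8 lines: tuow zjgqx rple qbxov gzxz kntp kpht njyk

Answer: tuow
zjgqx
rple
qbxov
gzxz
kntp
kpht
njyk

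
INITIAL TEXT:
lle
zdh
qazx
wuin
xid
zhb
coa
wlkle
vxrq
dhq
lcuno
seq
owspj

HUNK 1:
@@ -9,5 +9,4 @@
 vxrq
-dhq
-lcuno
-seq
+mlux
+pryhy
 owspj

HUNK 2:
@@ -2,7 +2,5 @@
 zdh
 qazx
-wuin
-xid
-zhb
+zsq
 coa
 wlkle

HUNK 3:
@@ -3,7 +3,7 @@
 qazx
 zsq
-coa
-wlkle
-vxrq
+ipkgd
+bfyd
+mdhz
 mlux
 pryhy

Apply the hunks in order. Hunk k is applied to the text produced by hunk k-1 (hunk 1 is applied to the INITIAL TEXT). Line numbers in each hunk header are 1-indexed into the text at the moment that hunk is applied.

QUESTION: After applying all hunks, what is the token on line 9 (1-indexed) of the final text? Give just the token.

Answer: pryhy

Derivation:
Hunk 1: at line 9 remove [dhq,lcuno,seq] add [mlux,pryhy] -> 12 lines: lle zdh qazx wuin xid zhb coa wlkle vxrq mlux pryhy owspj
Hunk 2: at line 2 remove [wuin,xid,zhb] add [zsq] -> 10 lines: lle zdh qazx zsq coa wlkle vxrq mlux pryhy owspj
Hunk 3: at line 3 remove [coa,wlkle,vxrq] add [ipkgd,bfyd,mdhz] -> 10 lines: lle zdh qazx zsq ipkgd bfyd mdhz mlux pryhy owspj
Final line 9: pryhy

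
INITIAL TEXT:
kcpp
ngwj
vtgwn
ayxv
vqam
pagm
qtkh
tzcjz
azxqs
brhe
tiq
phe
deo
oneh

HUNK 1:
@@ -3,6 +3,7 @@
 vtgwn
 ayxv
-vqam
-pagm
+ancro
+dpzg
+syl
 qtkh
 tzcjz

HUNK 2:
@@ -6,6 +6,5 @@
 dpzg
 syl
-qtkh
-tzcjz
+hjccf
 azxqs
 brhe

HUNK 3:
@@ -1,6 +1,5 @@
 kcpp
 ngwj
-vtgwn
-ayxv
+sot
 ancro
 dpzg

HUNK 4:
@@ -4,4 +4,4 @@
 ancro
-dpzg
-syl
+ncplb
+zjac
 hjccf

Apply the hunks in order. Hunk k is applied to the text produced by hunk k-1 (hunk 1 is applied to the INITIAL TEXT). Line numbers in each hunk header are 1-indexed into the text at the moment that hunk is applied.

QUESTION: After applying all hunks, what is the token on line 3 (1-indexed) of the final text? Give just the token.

Answer: sot

Derivation:
Hunk 1: at line 3 remove [vqam,pagm] add [ancro,dpzg,syl] -> 15 lines: kcpp ngwj vtgwn ayxv ancro dpzg syl qtkh tzcjz azxqs brhe tiq phe deo oneh
Hunk 2: at line 6 remove [qtkh,tzcjz] add [hjccf] -> 14 lines: kcpp ngwj vtgwn ayxv ancro dpzg syl hjccf azxqs brhe tiq phe deo oneh
Hunk 3: at line 1 remove [vtgwn,ayxv] add [sot] -> 13 lines: kcpp ngwj sot ancro dpzg syl hjccf azxqs brhe tiq phe deo oneh
Hunk 4: at line 4 remove [dpzg,syl] add [ncplb,zjac] -> 13 lines: kcpp ngwj sot ancro ncplb zjac hjccf azxqs brhe tiq phe deo oneh
Final line 3: sot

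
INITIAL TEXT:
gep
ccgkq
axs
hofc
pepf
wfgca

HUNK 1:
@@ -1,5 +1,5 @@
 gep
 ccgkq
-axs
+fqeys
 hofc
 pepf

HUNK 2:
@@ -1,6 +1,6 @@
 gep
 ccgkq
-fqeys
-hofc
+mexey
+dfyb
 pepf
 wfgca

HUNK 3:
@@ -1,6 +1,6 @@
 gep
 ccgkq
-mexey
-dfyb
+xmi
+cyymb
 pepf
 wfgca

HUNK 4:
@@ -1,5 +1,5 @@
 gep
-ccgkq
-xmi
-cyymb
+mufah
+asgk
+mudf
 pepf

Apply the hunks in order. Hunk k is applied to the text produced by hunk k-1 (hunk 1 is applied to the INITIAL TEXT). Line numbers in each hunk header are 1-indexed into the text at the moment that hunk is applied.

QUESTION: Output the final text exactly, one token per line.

Answer: gep
mufah
asgk
mudf
pepf
wfgca

Derivation:
Hunk 1: at line 1 remove [axs] add [fqeys] -> 6 lines: gep ccgkq fqeys hofc pepf wfgca
Hunk 2: at line 1 remove [fqeys,hofc] add [mexey,dfyb] -> 6 lines: gep ccgkq mexey dfyb pepf wfgca
Hunk 3: at line 1 remove [mexey,dfyb] add [xmi,cyymb] -> 6 lines: gep ccgkq xmi cyymb pepf wfgca
Hunk 4: at line 1 remove [ccgkq,xmi,cyymb] add [mufah,asgk,mudf] -> 6 lines: gep mufah asgk mudf pepf wfgca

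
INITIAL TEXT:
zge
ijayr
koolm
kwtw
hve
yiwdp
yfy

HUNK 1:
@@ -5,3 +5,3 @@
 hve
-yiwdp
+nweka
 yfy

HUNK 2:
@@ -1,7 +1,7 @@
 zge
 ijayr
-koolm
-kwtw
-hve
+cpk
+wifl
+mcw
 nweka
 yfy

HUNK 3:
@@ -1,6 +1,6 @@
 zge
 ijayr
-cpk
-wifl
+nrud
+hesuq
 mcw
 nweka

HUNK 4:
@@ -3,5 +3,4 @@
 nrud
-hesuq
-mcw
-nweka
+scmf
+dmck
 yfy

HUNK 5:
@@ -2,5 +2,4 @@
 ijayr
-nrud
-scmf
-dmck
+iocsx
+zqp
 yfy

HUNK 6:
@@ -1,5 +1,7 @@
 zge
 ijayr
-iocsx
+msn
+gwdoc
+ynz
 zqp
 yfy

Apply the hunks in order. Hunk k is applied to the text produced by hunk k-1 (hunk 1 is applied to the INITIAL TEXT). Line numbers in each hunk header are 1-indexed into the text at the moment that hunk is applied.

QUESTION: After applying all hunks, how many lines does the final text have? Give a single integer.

Hunk 1: at line 5 remove [yiwdp] add [nweka] -> 7 lines: zge ijayr koolm kwtw hve nweka yfy
Hunk 2: at line 1 remove [koolm,kwtw,hve] add [cpk,wifl,mcw] -> 7 lines: zge ijayr cpk wifl mcw nweka yfy
Hunk 3: at line 1 remove [cpk,wifl] add [nrud,hesuq] -> 7 lines: zge ijayr nrud hesuq mcw nweka yfy
Hunk 4: at line 3 remove [hesuq,mcw,nweka] add [scmf,dmck] -> 6 lines: zge ijayr nrud scmf dmck yfy
Hunk 5: at line 2 remove [nrud,scmf,dmck] add [iocsx,zqp] -> 5 lines: zge ijayr iocsx zqp yfy
Hunk 6: at line 1 remove [iocsx] add [msn,gwdoc,ynz] -> 7 lines: zge ijayr msn gwdoc ynz zqp yfy
Final line count: 7

Answer: 7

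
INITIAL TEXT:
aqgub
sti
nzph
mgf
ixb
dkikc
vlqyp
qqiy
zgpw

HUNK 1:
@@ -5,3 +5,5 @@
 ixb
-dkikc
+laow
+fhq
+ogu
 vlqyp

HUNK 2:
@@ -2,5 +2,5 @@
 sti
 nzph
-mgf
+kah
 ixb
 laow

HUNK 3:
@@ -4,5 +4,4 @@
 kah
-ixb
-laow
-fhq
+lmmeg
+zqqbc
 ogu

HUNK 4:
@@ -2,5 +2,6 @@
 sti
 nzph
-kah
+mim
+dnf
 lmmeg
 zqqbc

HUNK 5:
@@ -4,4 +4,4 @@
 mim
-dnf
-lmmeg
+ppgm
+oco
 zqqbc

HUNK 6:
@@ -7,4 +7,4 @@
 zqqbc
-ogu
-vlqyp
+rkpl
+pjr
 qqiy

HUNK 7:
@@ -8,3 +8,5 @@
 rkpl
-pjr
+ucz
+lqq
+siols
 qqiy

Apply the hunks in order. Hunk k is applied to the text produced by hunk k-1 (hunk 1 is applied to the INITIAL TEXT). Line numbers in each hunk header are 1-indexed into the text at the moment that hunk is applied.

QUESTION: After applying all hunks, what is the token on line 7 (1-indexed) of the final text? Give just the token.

Hunk 1: at line 5 remove [dkikc] add [laow,fhq,ogu] -> 11 lines: aqgub sti nzph mgf ixb laow fhq ogu vlqyp qqiy zgpw
Hunk 2: at line 2 remove [mgf] add [kah] -> 11 lines: aqgub sti nzph kah ixb laow fhq ogu vlqyp qqiy zgpw
Hunk 3: at line 4 remove [ixb,laow,fhq] add [lmmeg,zqqbc] -> 10 lines: aqgub sti nzph kah lmmeg zqqbc ogu vlqyp qqiy zgpw
Hunk 4: at line 2 remove [kah] add [mim,dnf] -> 11 lines: aqgub sti nzph mim dnf lmmeg zqqbc ogu vlqyp qqiy zgpw
Hunk 5: at line 4 remove [dnf,lmmeg] add [ppgm,oco] -> 11 lines: aqgub sti nzph mim ppgm oco zqqbc ogu vlqyp qqiy zgpw
Hunk 6: at line 7 remove [ogu,vlqyp] add [rkpl,pjr] -> 11 lines: aqgub sti nzph mim ppgm oco zqqbc rkpl pjr qqiy zgpw
Hunk 7: at line 8 remove [pjr] add [ucz,lqq,siols] -> 13 lines: aqgub sti nzph mim ppgm oco zqqbc rkpl ucz lqq siols qqiy zgpw
Final line 7: zqqbc

Answer: zqqbc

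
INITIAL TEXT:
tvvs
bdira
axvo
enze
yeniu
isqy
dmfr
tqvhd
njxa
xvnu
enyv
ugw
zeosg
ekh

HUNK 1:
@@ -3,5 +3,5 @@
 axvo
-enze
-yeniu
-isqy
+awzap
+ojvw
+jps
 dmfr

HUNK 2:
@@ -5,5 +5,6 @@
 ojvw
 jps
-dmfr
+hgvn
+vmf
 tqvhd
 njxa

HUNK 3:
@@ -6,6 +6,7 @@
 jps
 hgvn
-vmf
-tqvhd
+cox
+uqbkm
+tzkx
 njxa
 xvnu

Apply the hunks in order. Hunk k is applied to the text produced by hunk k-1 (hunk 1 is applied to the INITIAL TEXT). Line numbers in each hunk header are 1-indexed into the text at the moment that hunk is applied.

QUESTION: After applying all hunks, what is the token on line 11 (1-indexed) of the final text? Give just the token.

Answer: njxa

Derivation:
Hunk 1: at line 3 remove [enze,yeniu,isqy] add [awzap,ojvw,jps] -> 14 lines: tvvs bdira axvo awzap ojvw jps dmfr tqvhd njxa xvnu enyv ugw zeosg ekh
Hunk 2: at line 5 remove [dmfr] add [hgvn,vmf] -> 15 lines: tvvs bdira axvo awzap ojvw jps hgvn vmf tqvhd njxa xvnu enyv ugw zeosg ekh
Hunk 3: at line 6 remove [vmf,tqvhd] add [cox,uqbkm,tzkx] -> 16 lines: tvvs bdira axvo awzap ojvw jps hgvn cox uqbkm tzkx njxa xvnu enyv ugw zeosg ekh
Final line 11: njxa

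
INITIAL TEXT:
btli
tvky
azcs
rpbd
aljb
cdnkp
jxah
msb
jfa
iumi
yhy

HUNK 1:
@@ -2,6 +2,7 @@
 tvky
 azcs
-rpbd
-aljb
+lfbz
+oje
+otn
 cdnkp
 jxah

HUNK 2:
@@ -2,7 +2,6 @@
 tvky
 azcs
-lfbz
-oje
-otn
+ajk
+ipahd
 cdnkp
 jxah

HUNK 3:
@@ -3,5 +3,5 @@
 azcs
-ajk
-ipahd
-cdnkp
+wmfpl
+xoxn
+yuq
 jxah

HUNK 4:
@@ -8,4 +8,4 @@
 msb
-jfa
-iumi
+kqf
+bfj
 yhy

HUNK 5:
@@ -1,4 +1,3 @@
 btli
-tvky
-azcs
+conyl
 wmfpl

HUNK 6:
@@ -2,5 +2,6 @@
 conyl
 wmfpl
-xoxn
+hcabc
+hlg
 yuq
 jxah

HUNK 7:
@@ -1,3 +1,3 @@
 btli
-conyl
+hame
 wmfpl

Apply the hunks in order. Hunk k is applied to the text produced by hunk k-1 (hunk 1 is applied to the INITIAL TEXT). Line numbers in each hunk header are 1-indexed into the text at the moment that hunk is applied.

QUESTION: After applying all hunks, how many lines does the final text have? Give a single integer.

Answer: 11

Derivation:
Hunk 1: at line 2 remove [rpbd,aljb] add [lfbz,oje,otn] -> 12 lines: btli tvky azcs lfbz oje otn cdnkp jxah msb jfa iumi yhy
Hunk 2: at line 2 remove [lfbz,oje,otn] add [ajk,ipahd] -> 11 lines: btli tvky azcs ajk ipahd cdnkp jxah msb jfa iumi yhy
Hunk 3: at line 3 remove [ajk,ipahd,cdnkp] add [wmfpl,xoxn,yuq] -> 11 lines: btli tvky azcs wmfpl xoxn yuq jxah msb jfa iumi yhy
Hunk 4: at line 8 remove [jfa,iumi] add [kqf,bfj] -> 11 lines: btli tvky azcs wmfpl xoxn yuq jxah msb kqf bfj yhy
Hunk 5: at line 1 remove [tvky,azcs] add [conyl] -> 10 lines: btli conyl wmfpl xoxn yuq jxah msb kqf bfj yhy
Hunk 6: at line 2 remove [xoxn] add [hcabc,hlg] -> 11 lines: btli conyl wmfpl hcabc hlg yuq jxah msb kqf bfj yhy
Hunk 7: at line 1 remove [conyl] add [hame] -> 11 lines: btli hame wmfpl hcabc hlg yuq jxah msb kqf bfj yhy
Final line count: 11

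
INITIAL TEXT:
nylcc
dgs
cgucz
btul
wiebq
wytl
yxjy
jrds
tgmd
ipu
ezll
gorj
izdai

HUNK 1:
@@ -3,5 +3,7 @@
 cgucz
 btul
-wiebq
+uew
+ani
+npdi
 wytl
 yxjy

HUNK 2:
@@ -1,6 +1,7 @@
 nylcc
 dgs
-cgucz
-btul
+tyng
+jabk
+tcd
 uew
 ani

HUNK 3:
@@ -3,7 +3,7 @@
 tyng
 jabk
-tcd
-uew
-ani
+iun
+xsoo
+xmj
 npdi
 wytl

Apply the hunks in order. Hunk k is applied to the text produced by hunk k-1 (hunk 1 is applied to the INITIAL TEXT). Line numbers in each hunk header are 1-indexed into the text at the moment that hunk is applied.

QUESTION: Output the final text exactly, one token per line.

Hunk 1: at line 3 remove [wiebq] add [uew,ani,npdi] -> 15 lines: nylcc dgs cgucz btul uew ani npdi wytl yxjy jrds tgmd ipu ezll gorj izdai
Hunk 2: at line 1 remove [cgucz,btul] add [tyng,jabk,tcd] -> 16 lines: nylcc dgs tyng jabk tcd uew ani npdi wytl yxjy jrds tgmd ipu ezll gorj izdai
Hunk 3: at line 3 remove [tcd,uew,ani] add [iun,xsoo,xmj] -> 16 lines: nylcc dgs tyng jabk iun xsoo xmj npdi wytl yxjy jrds tgmd ipu ezll gorj izdai

Answer: nylcc
dgs
tyng
jabk
iun
xsoo
xmj
npdi
wytl
yxjy
jrds
tgmd
ipu
ezll
gorj
izdai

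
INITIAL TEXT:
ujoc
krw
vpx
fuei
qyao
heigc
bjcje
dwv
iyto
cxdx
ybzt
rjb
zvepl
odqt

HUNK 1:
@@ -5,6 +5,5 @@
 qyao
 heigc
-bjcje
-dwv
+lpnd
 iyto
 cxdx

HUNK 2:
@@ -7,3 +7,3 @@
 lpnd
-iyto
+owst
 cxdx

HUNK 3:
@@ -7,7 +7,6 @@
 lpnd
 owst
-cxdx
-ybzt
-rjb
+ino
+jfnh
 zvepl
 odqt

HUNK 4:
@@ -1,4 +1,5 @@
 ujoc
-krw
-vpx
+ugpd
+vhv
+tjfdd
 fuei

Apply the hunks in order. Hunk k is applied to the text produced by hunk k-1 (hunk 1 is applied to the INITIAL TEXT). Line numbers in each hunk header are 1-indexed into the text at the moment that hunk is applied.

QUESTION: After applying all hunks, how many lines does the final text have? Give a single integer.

Hunk 1: at line 5 remove [bjcje,dwv] add [lpnd] -> 13 lines: ujoc krw vpx fuei qyao heigc lpnd iyto cxdx ybzt rjb zvepl odqt
Hunk 2: at line 7 remove [iyto] add [owst] -> 13 lines: ujoc krw vpx fuei qyao heigc lpnd owst cxdx ybzt rjb zvepl odqt
Hunk 3: at line 7 remove [cxdx,ybzt,rjb] add [ino,jfnh] -> 12 lines: ujoc krw vpx fuei qyao heigc lpnd owst ino jfnh zvepl odqt
Hunk 4: at line 1 remove [krw,vpx] add [ugpd,vhv,tjfdd] -> 13 lines: ujoc ugpd vhv tjfdd fuei qyao heigc lpnd owst ino jfnh zvepl odqt
Final line count: 13

Answer: 13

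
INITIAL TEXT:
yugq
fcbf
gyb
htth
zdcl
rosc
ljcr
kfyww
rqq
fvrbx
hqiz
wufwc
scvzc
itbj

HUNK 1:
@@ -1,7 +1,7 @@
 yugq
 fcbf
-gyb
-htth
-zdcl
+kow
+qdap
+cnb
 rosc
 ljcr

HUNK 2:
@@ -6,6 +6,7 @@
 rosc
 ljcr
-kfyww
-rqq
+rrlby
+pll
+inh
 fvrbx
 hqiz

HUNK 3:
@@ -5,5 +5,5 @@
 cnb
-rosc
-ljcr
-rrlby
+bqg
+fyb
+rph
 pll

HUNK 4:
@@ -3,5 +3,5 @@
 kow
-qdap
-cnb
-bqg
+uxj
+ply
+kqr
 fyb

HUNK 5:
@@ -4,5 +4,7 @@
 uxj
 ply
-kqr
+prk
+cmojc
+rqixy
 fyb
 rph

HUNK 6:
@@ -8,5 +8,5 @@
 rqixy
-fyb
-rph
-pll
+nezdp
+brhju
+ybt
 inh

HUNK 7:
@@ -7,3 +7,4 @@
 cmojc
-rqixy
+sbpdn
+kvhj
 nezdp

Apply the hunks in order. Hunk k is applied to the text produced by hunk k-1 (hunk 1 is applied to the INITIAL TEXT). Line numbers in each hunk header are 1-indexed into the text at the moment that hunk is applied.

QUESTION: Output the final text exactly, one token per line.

Answer: yugq
fcbf
kow
uxj
ply
prk
cmojc
sbpdn
kvhj
nezdp
brhju
ybt
inh
fvrbx
hqiz
wufwc
scvzc
itbj

Derivation:
Hunk 1: at line 1 remove [gyb,htth,zdcl] add [kow,qdap,cnb] -> 14 lines: yugq fcbf kow qdap cnb rosc ljcr kfyww rqq fvrbx hqiz wufwc scvzc itbj
Hunk 2: at line 6 remove [kfyww,rqq] add [rrlby,pll,inh] -> 15 lines: yugq fcbf kow qdap cnb rosc ljcr rrlby pll inh fvrbx hqiz wufwc scvzc itbj
Hunk 3: at line 5 remove [rosc,ljcr,rrlby] add [bqg,fyb,rph] -> 15 lines: yugq fcbf kow qdap cnb bqg fyb rph pll inh fvrbx hqiz wufwc scvzc itbj
Hunk 4: at line 3 remove [qdap,cnb,bqg] add [uxj,ply,kqr] -> 15 lines: yugq fcbf kow uxj ply kqr fyb rph pll inh fvrbx hqiz wufwc scvzc itbj
Hunk 5: at line 4 remove [kqr] add [prk,cmojc,rqixy] -> 17 lines: yugq fcbf kow uxj ply prk cmojc rqixy fyb rph pll inh fvrbx hqiz wufwc scvzc itbj
Hunk 6: at line 8 remove [fyb,rph,pll] add [nezdp,brhju,ybt] -> 17 lines: yugq fcbf kow uxj ply prk cmojc rqixy nezdp brhju ybt inh fvrbx hqiz wufwc scvzc itbj
Hunk 7: at line 7 remove [rqixy] add [sbpdn,kvhj] -> 18 lines: yugq fcbf kow uxj ply prk cmojc sbpdn kvhj nezdp brhju ybt inh fvrbx hqiz wufwc scvzc itbj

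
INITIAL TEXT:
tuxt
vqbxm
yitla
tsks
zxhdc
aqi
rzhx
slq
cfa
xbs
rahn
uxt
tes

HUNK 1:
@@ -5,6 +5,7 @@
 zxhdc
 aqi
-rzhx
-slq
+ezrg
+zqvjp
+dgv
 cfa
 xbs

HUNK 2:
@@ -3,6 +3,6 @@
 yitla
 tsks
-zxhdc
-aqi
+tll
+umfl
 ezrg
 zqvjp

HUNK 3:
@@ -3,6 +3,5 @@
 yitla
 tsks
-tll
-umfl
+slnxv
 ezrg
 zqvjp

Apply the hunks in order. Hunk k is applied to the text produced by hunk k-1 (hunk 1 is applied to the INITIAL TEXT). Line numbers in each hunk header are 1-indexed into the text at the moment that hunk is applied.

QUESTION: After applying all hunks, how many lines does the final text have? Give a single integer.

Hunk 1: at line 5 remove [rzhx,slq] add [ezrg,zqvjp,dgv] -> 14 lines: tuxt vqbxm yitla tsks zxhdc aqi ezrg zqvjp dgv cfa xbs rahn uxt tes
Hunk 2: at line 3 remove [zxhdc,aqi] add [tll,umfl] -> 14 lines: tuxt vqbxm yitla tsks tll umfl ezrg zqvjp dgv cfa xbs rahn uxt tes
Hunk 3: at line 3 remove [tll,umfl] add [slnxv] -> 13 lines: tuxt vqbxm yitla tsks slnxv ezrg zqvjp dgv cfa xbs rahn uxt tes
Final line count: 13

Answer: 13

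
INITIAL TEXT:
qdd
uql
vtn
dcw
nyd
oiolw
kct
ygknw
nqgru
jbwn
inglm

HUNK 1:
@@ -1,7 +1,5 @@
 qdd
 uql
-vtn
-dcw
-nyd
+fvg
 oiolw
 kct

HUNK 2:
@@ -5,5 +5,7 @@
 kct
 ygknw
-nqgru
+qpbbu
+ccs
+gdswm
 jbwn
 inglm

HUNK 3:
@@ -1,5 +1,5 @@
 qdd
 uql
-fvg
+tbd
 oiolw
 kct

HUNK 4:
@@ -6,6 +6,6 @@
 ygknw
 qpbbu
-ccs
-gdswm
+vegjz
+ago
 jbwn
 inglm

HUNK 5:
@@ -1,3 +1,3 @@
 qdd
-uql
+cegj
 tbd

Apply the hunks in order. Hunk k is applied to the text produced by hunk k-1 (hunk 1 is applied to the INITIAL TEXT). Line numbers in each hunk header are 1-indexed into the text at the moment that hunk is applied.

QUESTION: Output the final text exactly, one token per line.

Hunk 1: at line 1 remove [vtn,dcw,nyd] add [fvg] -> 9 lines: qdd uql fvg oiolw kct ygknw nqgru jbwn inglm
Hunk 2: at line 5 remove [nqgru] add [qpbbu,ccs,gdswm] -> 11 lines: qdd uql fvg oiolw kct ygknw qpbbu ccs gdswm jbwn inglm
Hunk 3: at line 1 remove [fvg] add [tbd] -> 11 lines: qdd uql tbd oiolw kct ygknw qpbbu ccs gdswm jbwn inglm
Hunk 4: at line 6 remove [ccs,gdswm] add [vegjz,ago] -> 11 lines: qdd uql tbd oiolw kct ygknw qpbbu vegjz ago jbwn inglm
Hunk 5: at line 1 remove [uql] add [cegj] -> 11 lines: qdd cegj tbd oiolw kct ygknw qpbbu vegjz ago jbwn inglm

Answer: qdd
cegj
tbd
oiolw
kct
ygknw
qpbbu
vegjz
ago
jbwn
inglm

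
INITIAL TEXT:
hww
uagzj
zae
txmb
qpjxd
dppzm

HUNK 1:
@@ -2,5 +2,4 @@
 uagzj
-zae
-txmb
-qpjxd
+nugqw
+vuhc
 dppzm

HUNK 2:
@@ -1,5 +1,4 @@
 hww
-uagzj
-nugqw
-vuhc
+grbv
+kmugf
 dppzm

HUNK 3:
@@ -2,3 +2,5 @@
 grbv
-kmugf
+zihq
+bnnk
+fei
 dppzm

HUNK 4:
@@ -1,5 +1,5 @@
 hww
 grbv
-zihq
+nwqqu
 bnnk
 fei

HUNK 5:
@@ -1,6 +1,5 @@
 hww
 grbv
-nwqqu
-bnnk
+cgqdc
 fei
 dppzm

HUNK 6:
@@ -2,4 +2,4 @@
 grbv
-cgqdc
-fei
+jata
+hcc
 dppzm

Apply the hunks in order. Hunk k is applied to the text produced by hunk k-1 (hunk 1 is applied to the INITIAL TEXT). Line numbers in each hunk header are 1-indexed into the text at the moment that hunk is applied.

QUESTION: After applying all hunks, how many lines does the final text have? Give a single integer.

Hunk 1: at line 2 remove [zae,txmb,qpjxd] add [nugqw,vuhc] -> 5 lines: hww uagzj nugqw vuhc dppzm
Hunk 2: at line 1 remove [uagzj,nugqw,vuhc] add [grbv,kmugf] -> 4 lines: hww grbv kmugf dppzm
Hunk 3: at line 2 remove [kmugf] add [zihq,bnnk,fei] -> 6 lines: hww grbv zihq bnnk fei dppzm
Hunk 4: at line 1 remove [zihq] add [nwqqu] -> 6 lines: hww grbv nwqqu bnnk fei dppzm
Hunk 5: at line 1 remove [nwqqu,bnnk] add [cgqdc] -> 5 lines: hww grbv cgqdc fei dppzm
Hunk 6: at line 2 remove [cgqdc,fei] add [jata,hcc] -> 5 lines: hww grbv jata hcc dppzm
Final line count: 5

Answer: 5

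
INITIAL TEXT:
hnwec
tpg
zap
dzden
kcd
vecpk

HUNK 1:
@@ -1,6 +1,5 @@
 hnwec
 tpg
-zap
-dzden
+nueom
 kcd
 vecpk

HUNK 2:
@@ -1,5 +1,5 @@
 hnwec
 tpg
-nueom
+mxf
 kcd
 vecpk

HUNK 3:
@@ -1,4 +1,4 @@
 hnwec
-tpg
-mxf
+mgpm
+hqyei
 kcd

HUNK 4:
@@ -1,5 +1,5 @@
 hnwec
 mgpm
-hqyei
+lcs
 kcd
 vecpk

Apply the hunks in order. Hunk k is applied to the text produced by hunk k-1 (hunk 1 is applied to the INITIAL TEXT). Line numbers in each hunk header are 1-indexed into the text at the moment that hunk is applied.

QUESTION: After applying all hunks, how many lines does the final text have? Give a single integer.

Answer: 5

Derivation:
Hunk 1: at line 1 remove [zap,dzden] add [nueom] -> 5 lines: hnwec tpg nueom kcd vecpk
Hunk 2: at line 1 remove [nueom] add [mxf] -> 5 lines: hnwec tpg mxf kcd vecpk
Hunk 3: at line 1 remove [tpg,mxf] add [mgpm,hqyei] -> 5 lines: hnwec mgpm hqyei kcd vecpk
Hunk 4: at line 1 remove [hqyei] add [lcs] -> 5 lines: hnwec mgpm lcs kcd vecpk
Final line count: 5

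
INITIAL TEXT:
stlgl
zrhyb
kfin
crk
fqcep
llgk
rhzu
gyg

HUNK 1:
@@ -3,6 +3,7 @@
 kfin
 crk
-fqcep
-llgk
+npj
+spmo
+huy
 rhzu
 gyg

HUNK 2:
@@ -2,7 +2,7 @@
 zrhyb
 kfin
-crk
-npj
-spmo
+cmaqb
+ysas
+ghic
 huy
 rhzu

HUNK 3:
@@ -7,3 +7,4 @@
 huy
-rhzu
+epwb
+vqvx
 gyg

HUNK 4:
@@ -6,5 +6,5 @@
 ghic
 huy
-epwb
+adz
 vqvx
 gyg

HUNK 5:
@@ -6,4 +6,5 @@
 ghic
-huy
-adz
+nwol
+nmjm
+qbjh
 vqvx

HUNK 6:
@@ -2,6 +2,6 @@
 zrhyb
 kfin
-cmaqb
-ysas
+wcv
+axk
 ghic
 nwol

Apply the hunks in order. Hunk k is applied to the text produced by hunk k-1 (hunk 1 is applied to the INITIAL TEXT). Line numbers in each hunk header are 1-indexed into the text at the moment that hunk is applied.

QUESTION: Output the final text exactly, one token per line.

Answer: stlgl
zrhyb
kfin
wcv
axk
ghic
nwol
nmjm
qbjh
vqvx
gyg

Derivation:
Hunk 1: at line 3 remove [fqcep,llgk] add [npj,spmo,huy] -> 9 lines: stlgl zrhyb kfin crk npj spmo huy rhzu gyg
Hunk 2: at line 2 remove [crk,npj,spmo] add [cmaqb,ysas,ghic] -> 9 lines: stlgl zrhyb kfin cmaqb ysas ghic huy rhzu gyg
Hunk 3: at line 7 remove [rhzu] add [epwb,vqvx] -> 10 lines: stlgl zrhyb kfin cmaqb ysas ghic huy epwb vqvx gyg
Hunk 4: at line 6 remove [epwb] add [adz] -> 10 lines: stlgl zrhyb kfin cmaqb ysas ghic huy adz vqvx gyg
Hunk 5: at line 6 remove [huy,adz] add [nwol,nmjm,qbjh] -> 11 lines: stlgl zrhyb kfin cmaqb ysas ghic nwol nmjm qbjh vqvx gyg
Hunk 6: at line 2 remove [cmaqb,ysas] add [wcv,axk] -> 11 lines: stlgl zrhyb kfin wcv axk ghic nwol nmjm qbjh vqvx gyg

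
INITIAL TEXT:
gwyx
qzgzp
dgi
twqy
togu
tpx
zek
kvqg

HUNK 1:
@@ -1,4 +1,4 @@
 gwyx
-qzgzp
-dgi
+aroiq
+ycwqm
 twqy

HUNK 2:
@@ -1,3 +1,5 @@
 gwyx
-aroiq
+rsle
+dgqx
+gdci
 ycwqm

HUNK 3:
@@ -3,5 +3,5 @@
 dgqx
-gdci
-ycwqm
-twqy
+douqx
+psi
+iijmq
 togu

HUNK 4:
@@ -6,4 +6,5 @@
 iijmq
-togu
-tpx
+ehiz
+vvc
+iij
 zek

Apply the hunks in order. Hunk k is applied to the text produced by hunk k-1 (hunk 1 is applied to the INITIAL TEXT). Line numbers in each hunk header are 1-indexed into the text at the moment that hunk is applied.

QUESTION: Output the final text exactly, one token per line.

Hunk 1: at line 1 remove [qzgzp,dgi] add [aroiq,ycwqm] -> 8 lines: gwyx aroiq ycwqm twqy togu tpx zek kvqg
Hunk 2: at line 1 remove [aroiq] add [rsle,dgqx,gdci] -> 10 lines: gwyx rsle dgqx gdci ycwqm twqy togu tpx zek kvqg
Hunk 3: at line 3 remove [gdci,ycwqm,twqy] add [douqx,psi,iijmq] -> 10 lines: gwyx rsle dgqx douqx psi iijmq togu tpx zek kvqg
Hunk 4: at line 6 remove [togu,tpx] add [ehiz,vvc,iij] -> 11 lines: gwyx rsle dgqx douqx psi iijmq ehiz vvc iij zek kvqg

Answer: gwyx
rsle
dgqx
douqx
psi
iijmq
ehiz
vvc
iij
zek
kvqg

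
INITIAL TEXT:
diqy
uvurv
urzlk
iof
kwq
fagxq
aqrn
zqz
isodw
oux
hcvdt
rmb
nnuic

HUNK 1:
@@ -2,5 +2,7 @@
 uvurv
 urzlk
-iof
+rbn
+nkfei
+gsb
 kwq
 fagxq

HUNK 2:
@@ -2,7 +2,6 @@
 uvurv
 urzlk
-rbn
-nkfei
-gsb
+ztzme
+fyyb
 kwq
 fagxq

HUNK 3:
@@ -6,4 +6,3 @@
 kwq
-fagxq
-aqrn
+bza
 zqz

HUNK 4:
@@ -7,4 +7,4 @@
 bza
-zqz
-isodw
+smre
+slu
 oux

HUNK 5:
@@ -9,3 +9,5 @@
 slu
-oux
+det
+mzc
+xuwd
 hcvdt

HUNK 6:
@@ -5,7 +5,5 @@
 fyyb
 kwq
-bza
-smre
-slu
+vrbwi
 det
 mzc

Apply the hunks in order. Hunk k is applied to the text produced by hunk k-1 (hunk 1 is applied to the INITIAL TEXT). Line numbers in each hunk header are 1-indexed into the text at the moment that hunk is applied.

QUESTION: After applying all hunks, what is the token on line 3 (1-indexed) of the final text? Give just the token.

Hunk 1: at line 2 remove [iof] add [rbn,nkfei,gsb] -> 15 lines: diqy uvurv urzlk rbn nkfei gsb kwq fagxq aqrn zqz isodw oux hcvdt rmb nnuic
Hunk 2: at line 2 remove [rbn,nkfei,gsb] add [ztzme,fyyb] -> 14 lines: diqy uvurv urzlk ztzme fyyb kwq fagxq aqrn zqz isodw oux hcvdt rmb nnuic
Hunk 3: at line 6 remove [fagxq,aqrn] add [bza] -> 13 lines: diqy uvurv urzlk ztzme fyyb kwq bza zqz isodw oux hcvdt rmb nnuic
Hunk 4: at line 7 remove [zqz,isodw] add [smre,slu] -> 13 lines: diqy uvurv urzlk ztzme fyyb kwq bza smre slu oux hcvdt rmb nnuic
Hunk 5: at line 9 remove [oux] add [det,mzc,xuwd] -> 15 lines: diqy uvurv urzlk ztzme fyyb kwq bza smre slu det mzc xuwd hcvdt rmb nnuic
Hunk 6: at line 5 remove [bza,smre,slu] add [vrbwi] -> 13 lines: diqy uvurv urzlk ztzme fyyb kwq vrbwi det mzc xuwd hcvdt rmb nnuic
Final line 3: urzlk

Answer: urzlk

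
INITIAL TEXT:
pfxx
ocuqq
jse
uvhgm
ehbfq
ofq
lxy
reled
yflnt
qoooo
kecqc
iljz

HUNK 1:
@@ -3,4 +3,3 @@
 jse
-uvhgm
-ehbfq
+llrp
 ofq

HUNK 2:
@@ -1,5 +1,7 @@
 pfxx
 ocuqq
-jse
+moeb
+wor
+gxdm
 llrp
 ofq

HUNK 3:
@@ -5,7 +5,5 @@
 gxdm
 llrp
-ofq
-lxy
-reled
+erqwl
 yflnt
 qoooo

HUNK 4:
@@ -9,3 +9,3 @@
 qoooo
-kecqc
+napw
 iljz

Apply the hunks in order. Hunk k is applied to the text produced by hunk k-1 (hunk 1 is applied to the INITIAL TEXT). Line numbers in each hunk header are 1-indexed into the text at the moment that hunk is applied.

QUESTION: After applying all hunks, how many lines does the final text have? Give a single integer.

Answer: 11

Derivation:
Hunk 1: at line 3 remove [uvhgm,ehbfq] add [llrp] -> 11 lines: pfxx ocuqq jse llrp ofq lxy reled yflnt qoooo kecqc iljz
Hunk 2: at line 1 remove [jse] add [moeb,wor,gxdm] -> 13 lines: pfxx ocuqq moeb wor gxdm llrp ofq lxy reled yflnt qoooo kecqc iljz
Hunk 3: at line 5 remove [ofq,lxy,reled] add [erqwl] -> 11 lines: pfxx ocuqq moeb wor gxdm llrp erqwl yflnt qoooo kecqc iljz
Hunk 4: at line 9 remove [kecqc] add [napw] -> 11 lines: pfxx ocuqq moeb wor gxdm llrp erqwl yflnt qoooo napw iljz
Final line count: 11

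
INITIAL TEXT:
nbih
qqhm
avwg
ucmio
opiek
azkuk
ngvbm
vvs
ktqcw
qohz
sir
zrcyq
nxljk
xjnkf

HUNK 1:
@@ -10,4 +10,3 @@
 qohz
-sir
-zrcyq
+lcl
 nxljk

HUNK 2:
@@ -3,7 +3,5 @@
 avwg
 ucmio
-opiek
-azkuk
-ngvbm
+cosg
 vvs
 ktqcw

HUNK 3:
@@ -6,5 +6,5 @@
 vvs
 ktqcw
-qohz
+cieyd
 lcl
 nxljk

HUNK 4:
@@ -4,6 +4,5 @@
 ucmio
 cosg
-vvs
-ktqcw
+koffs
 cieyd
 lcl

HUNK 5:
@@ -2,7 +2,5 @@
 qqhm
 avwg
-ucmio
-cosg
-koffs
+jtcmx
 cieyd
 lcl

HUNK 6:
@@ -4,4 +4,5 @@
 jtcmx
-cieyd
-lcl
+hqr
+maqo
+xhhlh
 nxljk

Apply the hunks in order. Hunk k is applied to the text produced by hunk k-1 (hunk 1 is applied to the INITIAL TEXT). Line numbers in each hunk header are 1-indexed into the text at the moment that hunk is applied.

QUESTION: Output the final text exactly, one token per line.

Hunk 1: at line 10 remove [sir,zrcyq] add [lcl] -> 13 lines: nbih qqhm avwg ucmio opiek azkuk ngvbm vvs ktqcw qohz lcl nxljk xjnkf
Hunk 2: at line 3 remove [opiek,azkuk,ngvbm] add [cosg] -> 11 lines: nbih qqhm avwg ucmio cosg vvs ktqcw qohz lcl nxljk xjnkf
Hunk 3: at line 6 remove [qohz] add [cieyd] -> 11 lines: nbih qqhm avwg ucmio cosg vvs ktqcw cieyd lcl nxljk xjnkf
Hunk 4: at line 4 remove [vvs,ktqcw] add [koffs] -> 10 lines: nbih qqhm avwg ucmio cosg koffs cieyd lcl nxljk xjnkf
Hunk 5: at line 2 remove [ucmio,cosg,koffs] add [jtcmx] -> 8 lines: nbih qqhm avwg jtcmx cieyd lcl nxljk xjnkf
Hunk 6: at line 4 remove [cieyd,lcl] add [hqr,maqo,xhhlh] -> 9 lines: nbih qqhm avwg jtcmx hqr maqo xhhlh nxljk xjnkf

Answer: nbih
qqhm
avwg
jtcmx
hqr
maqo
xhhlh
nxljk
xjnkf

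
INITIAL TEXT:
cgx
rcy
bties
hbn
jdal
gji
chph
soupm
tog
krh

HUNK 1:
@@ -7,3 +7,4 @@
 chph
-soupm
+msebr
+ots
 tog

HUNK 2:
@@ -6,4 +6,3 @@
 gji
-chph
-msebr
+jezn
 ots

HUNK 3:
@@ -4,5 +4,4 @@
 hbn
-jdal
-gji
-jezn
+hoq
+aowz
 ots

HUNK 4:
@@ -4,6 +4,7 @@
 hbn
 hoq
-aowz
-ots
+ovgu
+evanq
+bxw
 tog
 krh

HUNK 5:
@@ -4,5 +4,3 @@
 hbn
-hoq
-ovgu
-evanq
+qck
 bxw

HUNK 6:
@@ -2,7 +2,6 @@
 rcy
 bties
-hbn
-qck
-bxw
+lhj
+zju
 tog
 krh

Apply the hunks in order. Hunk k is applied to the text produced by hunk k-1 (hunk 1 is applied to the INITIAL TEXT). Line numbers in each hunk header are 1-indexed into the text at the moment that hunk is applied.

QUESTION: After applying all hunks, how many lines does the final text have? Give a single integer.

Hunk 1: at line 7 remove [soupm] add [msebr,ots] -> 11 lines: cgx rcy bties hbn jdal gji chph msebr ots tog krh
Hunk 2: at line 6 remove [chph,msebr] add [jezn] -> 10 lines: cgx rcy bties hbn jdal gji jezn ots tog krh
Hunk 3: at line 4 remove [jdal,gji,jezn] add [hoq,aowz] -> 9 lines: cgx rcy bties hbn hoq aowz ots tog krh
Hunk 4: at line 4 remove [aowz,ots] add [ovgu,evanq,bxw] -> 10 lines: cgx rcy bties hbn hoq ovgu evanq bxw tog krh
Hunk 5: at line 4 remove [hoq,ovgu,evanq] add [qck] -> 8 lines: cgx rcy bties hbn qck bxw tog krh
Hunk 6: at line 2 remove [hbn,qck,bxw] add [lhj,zju] -> 7 lines: cgx rcy bties lhj zju tog krh
Final line count: 7

Answer: 7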